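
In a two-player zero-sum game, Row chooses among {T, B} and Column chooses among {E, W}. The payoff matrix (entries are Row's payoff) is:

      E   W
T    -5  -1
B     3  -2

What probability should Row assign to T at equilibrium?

Row minima: T → -5, B → -2; maximin = -2.
Column maxima: E → 3, W → -1; minimax = -1.
-2 ≠ -1, so there is no saddle point; optimal play is mixed.
Let Row play T with probability p. Expected payoff against E: (-5)p + 3(1−p) = −8p + 3; against W: (-1)p + (-2)(1−p) = p − 2.
Setting these equal: −8p + 3 = p − 2 ⇒ −9p = -5 ⇒ p = 5/9, and the value is (-8)·(5/9) + 3 = -13/9.
For Column: with q = P(E), equating T's and B's payoffs gives −4q − 1 = 5q − 2 ⇒ q = 1/9.

5/9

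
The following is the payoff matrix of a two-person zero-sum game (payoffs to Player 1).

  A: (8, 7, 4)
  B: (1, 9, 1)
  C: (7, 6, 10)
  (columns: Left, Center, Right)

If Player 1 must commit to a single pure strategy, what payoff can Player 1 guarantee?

Row minima: A → 4, B → 1, C → 6.
The best of these is 6.

6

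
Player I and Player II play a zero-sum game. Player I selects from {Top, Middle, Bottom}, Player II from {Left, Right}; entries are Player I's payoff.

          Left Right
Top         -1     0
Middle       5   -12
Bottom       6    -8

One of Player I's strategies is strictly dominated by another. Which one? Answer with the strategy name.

Bottom gives a strictly higher payoff than Middle against every column: 6 > 5, -8 > -12.
So Middle is strictly dominated and Player I never plays it.

Middle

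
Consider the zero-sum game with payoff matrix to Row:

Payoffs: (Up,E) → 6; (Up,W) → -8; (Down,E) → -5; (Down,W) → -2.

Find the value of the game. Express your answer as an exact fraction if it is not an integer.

-52/17

Row minima: Up → -8, Down → -5; maximin = -5.
Column maxima: E → 6, W → -2; minimax = -2.
-5 ≠ -2, so there is no saddle point; optimal play is mixed.
Let Row play Up with probability p. Expected payoff against E: 6p + (-5)(1−p) = 11p − 5; against W: (-8)p + (-2)(1−p) = −6p − 2.
Setting these equal: 11p − 5 = −6p − 2 ⇒ 17p = 3 ⇒ p = 3/17, and the value is (11)·(3/17) − 5 = -52/17.
For Column: with q = P(E), equating Up's and Down's payoffs gives 14q − 8 = −3q − 2 ⇒ q = 6/17.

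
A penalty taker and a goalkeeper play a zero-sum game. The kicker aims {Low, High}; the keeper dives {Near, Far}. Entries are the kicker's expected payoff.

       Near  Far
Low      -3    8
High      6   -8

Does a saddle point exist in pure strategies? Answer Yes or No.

No

Row minima: Low → -3, High → -8; maximin = -3.
Column maxima: Near → 6, Far → 8; minimax = 6.
-3 ≠ 6, so no pure-strategy equilibrium exists.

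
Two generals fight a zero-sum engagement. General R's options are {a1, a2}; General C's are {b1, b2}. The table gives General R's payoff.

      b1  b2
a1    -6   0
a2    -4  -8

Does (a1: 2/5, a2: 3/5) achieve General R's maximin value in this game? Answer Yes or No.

Yes

Against b1 this mix gives (2/5)·(-6) + (3/5)·(-4) = -24/5.
Against b2 this mix gives (2/5)·0 + (3/5)·(-8) = -24/5.
All of General C's active replies (b1, b2) yield -24/5, and no column does worse for General R. The mix makes General C indifferent and guarantees -24/5, so it is optimal.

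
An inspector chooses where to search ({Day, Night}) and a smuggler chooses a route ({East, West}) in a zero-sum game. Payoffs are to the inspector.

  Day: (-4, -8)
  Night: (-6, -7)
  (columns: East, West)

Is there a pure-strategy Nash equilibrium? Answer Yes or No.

Row minima: Day → -8, Night → -7; maximin = -7.
Column maxima: East → -4, West → -7; minimax = -7.
maximin = minimax = -7, so a saddle point exists.

Yes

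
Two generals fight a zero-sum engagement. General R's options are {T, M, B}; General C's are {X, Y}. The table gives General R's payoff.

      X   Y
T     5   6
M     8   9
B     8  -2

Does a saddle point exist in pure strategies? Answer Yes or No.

Yes

Row minima: T → 5, M → 8, B → -2; maximin = 8.
Column maxima: X → 8, Y → 9; minimax = 8.
maximin = minimax = 8, so a saddle point exists.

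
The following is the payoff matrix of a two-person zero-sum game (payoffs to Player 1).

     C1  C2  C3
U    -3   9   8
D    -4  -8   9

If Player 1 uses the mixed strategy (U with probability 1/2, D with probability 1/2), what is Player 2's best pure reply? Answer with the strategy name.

If Player 2 plays C1, Player 1's expected payoff is (1/2)·(-3) + (1/2)·(-4) = -7/2.
If Player 2 plays C2, Player 1's expected payoff is (1/2)·9 + (1/2)·(-8) = 1/2.
If Player 2 plays C3, Player 1's expected payoff is (1/2)·8 + (1/2)·9 = 17/2.
Player 2 minimizes Player 1's payoff; the smallest is -7/2, so the best response is C1.

C1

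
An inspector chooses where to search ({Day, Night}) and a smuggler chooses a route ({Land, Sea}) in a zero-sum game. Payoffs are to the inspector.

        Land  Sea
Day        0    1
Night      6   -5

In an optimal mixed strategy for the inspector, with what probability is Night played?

1/12

Row minima: Day → 0, Night → -5; maximin = 0.
Column maxima: Land → 6, Sea → 1; minimax = 1.
0 ≠ 1, so there is no saddle point; optimal play is mixed.
Let the inspector play Day with probability p. Expected payoff against Land: 0p + 6(1−p) = −6p + 6; against Sea: 1p + (-5)(1−p) = 6p − 5.
Setting these equal: −6p + 6 = 6p − 5 ⇒ −12p = -11 ⇒ p = 11/12, and the value is (-6)·(11/12) + 6 = 1/2.
For the smuggler: with q = P(Land), equating Day's and Night's payoffs gives −q + 1 = 11q − 5 ⇒ q = 1/2.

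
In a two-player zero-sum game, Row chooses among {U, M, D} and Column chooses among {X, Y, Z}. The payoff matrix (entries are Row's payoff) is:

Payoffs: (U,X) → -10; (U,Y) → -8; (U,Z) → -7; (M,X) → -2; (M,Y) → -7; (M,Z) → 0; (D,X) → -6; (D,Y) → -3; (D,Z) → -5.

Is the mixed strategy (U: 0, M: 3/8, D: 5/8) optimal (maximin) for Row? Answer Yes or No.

Yes

Against X this mix gives (3/8)·(-2) + (5/8)·(-6) = -9/2.
Against Y this mix gives (3/8)·(-7) + (5/8)·(-3) = -9/2.
Against Z this mix gives (3/8)·0 + (5/8)·(-5) = -25/8.
All of Column's active replies (X, Y) yield -9/2, and no column does worse for Row. The mix makes Column indifferent and guarantees -9/2, so it is optimal.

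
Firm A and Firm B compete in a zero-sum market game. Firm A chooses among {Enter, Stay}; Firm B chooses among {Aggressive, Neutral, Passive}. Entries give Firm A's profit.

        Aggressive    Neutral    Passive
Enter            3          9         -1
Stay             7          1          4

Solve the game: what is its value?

Row minima: Enter → -1, Stay → 1; maximin = 1.
Column maxima: Aggressive → 7, Neutral → 9, Passive → 4; minimax = 4.
1 ≠ 4, so there is no saddle point; optimal play is mixed.
Aggressive is strictly dominated by Passive (it gives Firm A strictly more in every row), so Firm B never plays it.
On the remaining 2×2 (Enter, Stay vs Neutral, Passive):
Let Firm A play Enter with probability p. Expected payoff against Neutral: 9p + 1(1−p) = 8p + 1; against Passive: (-1)p + 4(1−p) = −5p + 4.
Setting these equal: 8p + 1 = −5p + 4 ⇒ 13p = 3 ⇒ p = 3/13, and the value is (8)·(3/13) + 1 = 37/13.
For Firm B: with q = P(Neutral), equating Enter's and Stay's payoffs gives 10q − 1 = −3q + 4 ⇒ q = 5/13.

37/13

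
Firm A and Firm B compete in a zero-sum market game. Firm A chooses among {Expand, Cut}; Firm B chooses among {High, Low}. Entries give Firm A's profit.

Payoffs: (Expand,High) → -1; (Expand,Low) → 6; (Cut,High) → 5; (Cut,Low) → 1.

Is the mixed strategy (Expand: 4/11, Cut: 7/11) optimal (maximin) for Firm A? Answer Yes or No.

Yes

Against High this mix gives (4/11)·(-1) + (7/11)·5 = 31/11.
Against Low this mix gives (4/11)·6 + (7/11)·1 = 31/11.
All of Firm B's active replies (High, Low) yield 31/11, and no column does worse for Firm A. The mix makes Firm B indifferent and guarantees 31/11, so it is optimal.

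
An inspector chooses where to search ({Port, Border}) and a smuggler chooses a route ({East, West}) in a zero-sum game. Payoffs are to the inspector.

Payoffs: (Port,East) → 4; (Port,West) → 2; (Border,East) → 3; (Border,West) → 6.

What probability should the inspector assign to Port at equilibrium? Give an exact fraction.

Row minima: Port → 2, Border → 3; maximin = 3.
Column maxima: East → 4, West → 6; minimax = 4.
3 ≠ 4, so there is no saddle point; optimal play is mixed.
Let the inspector play Port with probability p. Expected payoff against East: 4p + 3(1−p) = p + 3; against West: 2p + 6(1−p) = −4p + 6.
Setting these equal: p + 3 = −4p + 6 ⇒ 5p = 3 ⇒ p = 3/5, and the value is (1)·(3/5) + 3 = 18/5.
For the smuggler: with q = P(East), equating Port's and Border's payoffs gives 2q + 2 = −3q + 6 ⇒ q = 4/5.

3/5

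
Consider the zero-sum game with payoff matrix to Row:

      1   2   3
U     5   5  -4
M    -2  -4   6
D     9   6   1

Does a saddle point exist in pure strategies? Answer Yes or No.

Row minima: U → -4, M → -4, D → 1; maximin = 1.
Column maxima: 1 → 9, 2 → 6, 3 → 6; minimax = 6.
1 ≠ 6, so no pure-strategy equilibrium exists.

No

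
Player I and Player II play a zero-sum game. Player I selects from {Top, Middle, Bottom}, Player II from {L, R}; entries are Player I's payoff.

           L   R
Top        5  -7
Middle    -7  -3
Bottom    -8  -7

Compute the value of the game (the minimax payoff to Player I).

-4

Row minima: Top → -7, Middle → -7, Bottom → -8; maximin = -7.
Column maxima: L → 5, R → -3; minimax = -3.
-7 ≠ -3, so there is no saddle point; optimal play is mixed.
Bottom is strictly dominated by Middle, so Player I never plays it.
On the remaining 2×2 (Top, Middle vs L, R):
Let Player I play Top with probability p. Expected payoff against L: 5p + (-7)(1−p) = 12p − 7; against R: (-7)p + (-3)(1−p) = −4p − 3.
Setting these equal: 12p − 7 = −4p − 3 ⇒ 16p = 4 ⇒ p = 1/4, and the value is (12)·(1/4) − 7 = -4.
For Player II: with q = P(L), equating Top's and Middle's payoffs gives 12q − 7 = −4q − 3 ⇒ q = 1/4.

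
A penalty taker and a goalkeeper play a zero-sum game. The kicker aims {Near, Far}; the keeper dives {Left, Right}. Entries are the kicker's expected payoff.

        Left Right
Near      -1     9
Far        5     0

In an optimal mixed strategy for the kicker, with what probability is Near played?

Row minima: Near → -1, Far → 0; maximin = 0.
Column maxima: Left → 5, Right → 9; minimax = 5.
0 ≠ 5, so there is no saddle point; optimal play is mixed.
Let the kicker play Near with probability p. Expected payoff against Left: (-1)p + 5(1−p) = −6p + 5; against Right: 9p + 0(1−p) = 9p.
Setting these equal: −6p + 5 = 9p ⇒ −15p = -5 ⇒ p = 1/3, and the value is (-6)·(1/3) + 5 = 3.
For the keeper: with q = P(Left), equating Near's and Far's payoffs gives −10q + 9 = 5q ⇒ q = 3/5.

1/3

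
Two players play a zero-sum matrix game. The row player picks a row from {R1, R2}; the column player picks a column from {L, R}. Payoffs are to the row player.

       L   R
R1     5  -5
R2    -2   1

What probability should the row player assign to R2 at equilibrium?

Row minima: R1 → -5, R2 → -2; maximin = -2.
Column maxima: L → 5, R → 1; minimax = 1.
-2 ≠ 1, so there is no saddle point; optimal play is mixed.
Let the row player play R1 with probability p. Expected payoff against L: 5p + (-2)(1−p) = 7p − 2; against R: (-5)p + 1(1−p) = −6p + 1.
Setting these equal: 7p − 2 = −6p + 1 ⇒ 13p = 3 ⇒ p = 3/13, and the value is (7)·(3/13) − 2 = -5/13.
For the column player: with q = P(L), equating R1's and R2's payoffs gives 10q − 5 = −3q + 1 ⇒ q = 6/13.

10/13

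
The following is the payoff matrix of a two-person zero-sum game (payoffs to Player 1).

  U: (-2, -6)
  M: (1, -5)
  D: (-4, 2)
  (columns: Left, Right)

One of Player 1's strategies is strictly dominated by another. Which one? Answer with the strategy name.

U

M gives a strictly higher payoff than U against every column: 1 > -2, -5 > -6.
So U is strictly dominated and Player 1 never plays it.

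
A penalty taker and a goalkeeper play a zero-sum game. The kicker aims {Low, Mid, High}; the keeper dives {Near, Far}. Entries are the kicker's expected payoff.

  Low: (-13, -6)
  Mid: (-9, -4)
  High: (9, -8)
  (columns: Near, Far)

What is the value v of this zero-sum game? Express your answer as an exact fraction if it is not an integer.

-54/11

Row minima: Low → -13, Mid → -9, High → -8; maximin = -8.
Column maxima: Near → 9, Far → -4; minimax = -4.
-8 ≠ -4, so there is no saddle point; optimal play is mixed.
Low is strictly dominated by Mid, so the kicker never plays it.
On the remaining 2×2 (Mid, High vs Near, Far):
Let the kicker play Mid with probability p. Expected payoff against Near: (-9)p + 9(1−p) = −18p + 9; against Far: (-4)p + (-8)(1−p) = 4p − 8.
Setting these equal: −18p + 9 = 4p − 8 ⇒ −22p = -17 ⇒ p = 17/22, and the value is (-18)·(17/22) + 9 = -54/11.
For the keeper: with q = P(Near), equating Mid's and High's payoffs gives −5q − 4 = 17q − 8 ⇒ q = 2/11.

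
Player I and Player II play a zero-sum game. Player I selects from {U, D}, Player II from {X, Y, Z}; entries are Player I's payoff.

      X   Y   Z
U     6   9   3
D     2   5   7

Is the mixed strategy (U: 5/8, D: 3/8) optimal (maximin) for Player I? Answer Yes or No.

Yes

Against X this mix gives (5/8)·6 + (3/8)·2 = 9/2.
Against Y this mix gives (5/8)·9 + (3/8)·5 = 15/2.
Against Z this mix gives (5/8)·3 + (3/8)·7 = 9/2.
All of Player II's active replies (X, Z) yield 9/2, and no column does worse for Player I. The mix makes Player II indifferent and guarantees 9/2, so it is optimal.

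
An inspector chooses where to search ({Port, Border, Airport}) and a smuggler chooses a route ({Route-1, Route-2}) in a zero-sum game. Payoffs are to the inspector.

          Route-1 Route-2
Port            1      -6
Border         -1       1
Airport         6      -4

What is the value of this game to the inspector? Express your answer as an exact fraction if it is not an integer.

Row minima: Port → -6, Border → -1, Airport → -4; maximin = -1.
Column maxima: Route-1 → 6, Route-2 → 1; minimax = 1.
-1 ≠ 1, so there is no saddle point; optimal play is mixed.
Port is strictly dominated by Airport, so the inspector never plays it.
On the remaining 2×2 (Border, Airport vs Route-1, Route-2):
Let the inspector play Border with probability p. Expected payoff against Route-1: (-1)p + 6(1−p) = −7p + 6; against Route-2: 1p + (-4)(1−p) = 5p − 4.
Setting these equal: −7p + 6 = 5p − 4 ⇒ −12p = -10 ⇒ p = 5/6, and the value is (-7)·(5/6) + 6 = 1/6.
For the smuggler: with q = P(Route-1), equating Border's and Airport's payoffs gives −2q + 1 = 10q − 4 ⇒ q = 5/12.

1/6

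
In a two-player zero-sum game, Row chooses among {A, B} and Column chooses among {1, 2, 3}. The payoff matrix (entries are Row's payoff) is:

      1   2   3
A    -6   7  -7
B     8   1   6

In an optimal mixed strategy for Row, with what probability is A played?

5/19

Row minima: A → -7, B → 1; maximin = 1.
Column maxima: 1 → 8, 2 → 7, 3 → 6; minimax = 6.
1 ≠ 6, so there is no saddle point; optimal play is mixed.
1 is strictly dominated by 3 (it gives Row strictly more in every row), so Column never plays it.
On the remaining 2×2 (A, B vs 2, 3):
Let Row play A with probability p. Expected payoff against 2: 7p + 1(1−p) = 6p + 1; against 3: (-7)p + 6(1−p) = −13p + 6.
Setting these equal: 6p + 1 = −13p + 6 ⇒ 19p = 5 ⇒ p = 5/19, and the value is (6)·(5/19) + 1 = 49/19.
For Column: with q = P(2), equating A's and B's payoffs gives 14q − 7 = −5q + 6 ⇒ q = 13/19.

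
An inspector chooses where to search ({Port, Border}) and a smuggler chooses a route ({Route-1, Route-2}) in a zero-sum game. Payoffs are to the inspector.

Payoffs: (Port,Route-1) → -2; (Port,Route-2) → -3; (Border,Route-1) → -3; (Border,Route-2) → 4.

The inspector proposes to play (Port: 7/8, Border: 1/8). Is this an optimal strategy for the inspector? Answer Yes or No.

Yes

Against Route-1 this mix gives (7/8)·(-2) + (1/8)·(-3) = -17/8.
Against Route-2 this mix gives (7/8)·(-3) + (1/8)·4 = -17/8.
All of the smuggler's active replies (Route-1, Route-2) yield -17/8, and no column does worse for the inspector. The mix makes the smuggler indifferent and guarantees -17/8, so it is optimal.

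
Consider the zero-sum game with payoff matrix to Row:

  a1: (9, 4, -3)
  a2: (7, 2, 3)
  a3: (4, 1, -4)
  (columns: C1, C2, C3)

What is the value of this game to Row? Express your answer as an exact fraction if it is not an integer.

9/4

Row minima: a1 → -3, a2 → 2, a3 → -4; maximin = 2.
Column maxima: C1 → 9, C2 → 4, C3 → 3; minimax = 3.
2 ≠ 3, so there is no saddle point; optimal play is mixed.
a3 is strictly dominated by a1, so Row never plays it.
C1 is strictly dominated by C2 (it gives Row strictly more in every row), so Column never plays it.
On the remaining 2×2 (a1, a2 vs C2, C3):
Let Row play a1 with probability p. Expected payoff against C2: 4p + 2(1−p) = 2p + 2; against C3: (-3)p + 3(1−p) = −6p + 3.
Setting these equal: 2p + 2 = −6p + 3 ⇒ 8p = 1 ⇒ p = 1/8, and the value is (2)·(1/8) + 2 = 9/4.
For Column: with q = P(C2), equating a1's and a2's payoffs gives 7q − 3 = −q + 3 ⇒ q = 3/4.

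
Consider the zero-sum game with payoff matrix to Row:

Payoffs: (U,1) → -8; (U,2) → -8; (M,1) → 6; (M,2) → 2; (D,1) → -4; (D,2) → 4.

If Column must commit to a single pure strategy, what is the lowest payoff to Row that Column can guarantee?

Column maxima: 1 → 6, 2 → 4.
The smallest of these is 4.

4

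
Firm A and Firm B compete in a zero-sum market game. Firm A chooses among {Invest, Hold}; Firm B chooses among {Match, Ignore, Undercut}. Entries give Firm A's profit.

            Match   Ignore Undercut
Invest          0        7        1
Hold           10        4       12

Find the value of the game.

Row minima: Invest → 0, Hold → 4; maximin = 4.
Column maxima: Match → 10, Ignore → 7, Undercut → 12; minimax = 7.
4 ≠ 7, so there is no saddle point; optimal play is mixed.
Undercut is strictly dominated by Match (it gives Firm A strictly more in every row), so Firm B never plays it.
On the remaining 2×2 (Invest, Hold vs Match, Ignore):
Let Firm A play Invest with probability p. Expected payoff against Match: 0p + 10(1−p) = −10p + 10; against Ignore: 7p + 4(1−p) = 3p + 4.
Setting these equal: −10p + 10 = 3p + 4 ⇒ −13p = -6 ⇒ p = 6/13, and the value is (-10)·(6/13) + 10 = 70/13.
For Firm B: with q = P(Match), equating Invest's and Hold's payoffs gives −7q + 7 = 6q + 4 ⇒ q = 3/13.

70/13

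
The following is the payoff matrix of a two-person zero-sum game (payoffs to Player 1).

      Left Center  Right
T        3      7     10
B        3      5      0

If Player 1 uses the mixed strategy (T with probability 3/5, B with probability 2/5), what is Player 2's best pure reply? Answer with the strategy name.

If Player 2 plays Left, Player 1's expected payoff is (3/5)·3 + (2/5)·3 = 3.
If Player 2 plays Center, Player 1's expected payoff is (3/5)·7 + (2/5)·5 = 31/5.
If Player 2 plays Right, Player 1's expected payoff is (3/5)·10 + (2/5)·0 = 6.
Player 2 minimizes Player 1's payoff; the smallest is 3, so the best response is Left.

Left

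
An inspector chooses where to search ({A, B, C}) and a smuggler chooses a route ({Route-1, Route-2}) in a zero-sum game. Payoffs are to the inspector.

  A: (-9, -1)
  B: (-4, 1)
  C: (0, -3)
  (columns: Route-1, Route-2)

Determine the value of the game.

-3/2

Row minima: A → -9, B → -4, C → -3; maximin = -3.
Column maxima: Route-1 → 0, Route-2 → 1; minimax = 0.
-3 ≠ 0, so there is no saddle point; optimal play is mixed.
A is strictly dominated by B, so the inspector never plays it.
On the remaining 2×2 (B, C vs Route-1, Route-2):
Let the inspector play B with probability p. Expected payoff against Route-1: (-4)p + 0(1−p) = −4p; against Route-2: 1p + (-3)(1−p) = 4p − 3.
Setting these equal: −4p = 4p − 3 ⇒ −8p = -3 ⇒ p = 3/8, and the value is (-4)·(3/8) = -3/2.
For the smuggler: with q = P(Route-1), equating B's and C's payoffs gives −5q + 1 = 3q − 3 ⇒ q = 1/2.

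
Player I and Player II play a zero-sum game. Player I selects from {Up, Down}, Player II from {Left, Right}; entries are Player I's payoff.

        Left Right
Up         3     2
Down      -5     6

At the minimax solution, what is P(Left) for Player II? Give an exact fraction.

1/3

Row minima: Up → 2, Down → -5; maximin = 2.
Column maxima: Left → 3, Right → 6; minimax = 3.
2 ≠ 3, so there is no saddle point; optimal play is mixed.
Let Player I play Up with probability p. Expected payoff against Left: 3p + (-5)(1−p) = 8p − 5; against Right: 2p + 6(1−p) = −4p + 6.
Setting these equal: 8p − 5 = −4p + 6 ⇒ 12p = 11 ⇒ p = 11/12, and the value is (8)·(11/12) − 5 = 7/3.
For Player II: with q = P(Left), equating Up's and Down's payoffs gives q + 2 = −11q + 6 ⇒ q = 1/3.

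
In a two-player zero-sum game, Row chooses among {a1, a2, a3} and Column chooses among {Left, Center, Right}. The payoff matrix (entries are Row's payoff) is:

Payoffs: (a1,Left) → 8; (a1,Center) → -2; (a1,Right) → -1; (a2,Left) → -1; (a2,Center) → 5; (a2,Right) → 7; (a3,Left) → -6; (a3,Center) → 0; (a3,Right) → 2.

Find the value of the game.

19/8

Row minima: a1 → -2, a2 → -1, a3 → -6; maximin = -1.
Column maxima: Left → 8, Center → 5, Right → 7; minimax = 5.
-1 ≠ 5, so there is no saddle point; optimal play is mixed.
a3 is strictly dominated by a2, so Row never plays it.
Right is strictly dominated by Center (it gives Row strictly more in every row), so Column never plays it.
On the remaining 2×2 (a1, a2 vs Left, Center):
Let Row play a1 with probability p. Expected payoff against Left: 8p + (-1)(1−p) = 9p − 1; against Center: (-2)p + 5(1−p) = −7p + 5.
Setting these equal: 9p − 1 = −7p + 5 ⇒ 16p = 6 ⇒ p = 3/8, and the value is (9)·(3/8) − 1 = 19/8.
For Column: with q = P(Left), equating a1's and a2's payoffs gives 10q − 2 = −6q + 5 ⇒ q = 7/16.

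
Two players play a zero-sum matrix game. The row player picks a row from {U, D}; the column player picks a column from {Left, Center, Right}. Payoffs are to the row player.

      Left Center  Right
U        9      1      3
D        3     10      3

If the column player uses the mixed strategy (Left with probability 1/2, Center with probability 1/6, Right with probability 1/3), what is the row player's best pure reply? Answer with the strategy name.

Expected payoff of U: (1/2)·9 + (1/6)·1 + (1/3)·3 = 17/3.
Expected payoff of D: (1/2)·3 + (1/6)·10 + (1/3)·3 = 25/6.
The largest is 17/3, so the row player's best response is U.

U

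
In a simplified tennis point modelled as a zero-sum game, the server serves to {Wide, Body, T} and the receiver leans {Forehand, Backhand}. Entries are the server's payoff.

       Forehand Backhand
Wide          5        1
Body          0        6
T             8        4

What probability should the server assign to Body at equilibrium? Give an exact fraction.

2/5

Row minima: Wide → 1, Body → 0, T → 4; maximin = 4.
Column maxima: Forehand → 8, Backhand → 6; minimax = 6.
4 ≠ 6, so there is no saddle point; optimal play is mixed.
Wide is strictly dominated by T, so the server never plays it.
On the remaining 2×2 (Body, T vs Forehand, Backhand):
Let the server play Body with probability p. Expected payoff against Forehand: 0p + 8(1−p) = −8p + 8; against Backhand: 6p + 4(1−p) = 2p + 4.
Setting these equal: −8p + 8 = 2p + 4 ⇒ −10p = -4 ⇒ p = 2/5, and the value is (-8)·(2/5) + 8 = 24/5.
For the receiver: with q = P(Forehand), equating Body's and T's payoffs gives −6q + 6 = 4q + 4 ⇒ q = 1/5.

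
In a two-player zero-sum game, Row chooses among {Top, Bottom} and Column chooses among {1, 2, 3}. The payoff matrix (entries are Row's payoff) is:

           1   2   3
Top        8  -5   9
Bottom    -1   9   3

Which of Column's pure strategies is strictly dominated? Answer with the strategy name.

1 holds Row's payoff strictly below 3 in every row: 8 < 9, -1 < 3.
So 3 is strictly dominated for Column.

3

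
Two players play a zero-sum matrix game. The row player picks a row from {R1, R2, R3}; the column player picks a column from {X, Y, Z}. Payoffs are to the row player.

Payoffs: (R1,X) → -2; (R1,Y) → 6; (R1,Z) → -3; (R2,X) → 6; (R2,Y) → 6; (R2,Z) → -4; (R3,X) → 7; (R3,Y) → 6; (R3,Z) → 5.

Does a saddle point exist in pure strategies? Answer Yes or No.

Row minima: R1 → -3, R2 → -4, R3 → 5; maximin = 5.
Column maxima: X → 7, Y → 6, Z → 5; minimax = 5.
maximin = minimax = 5, so a saddle point exists.

Yes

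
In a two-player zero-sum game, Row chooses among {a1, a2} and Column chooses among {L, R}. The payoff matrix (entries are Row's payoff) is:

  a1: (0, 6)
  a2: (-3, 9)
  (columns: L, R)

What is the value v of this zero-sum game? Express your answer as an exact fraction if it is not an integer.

0

Row minima: a1 → 0, a2 → -3; maximin = 0.
Column maxima: L → 0, R → 9; minimax = 0.
Since maximin = minimax = 0, there is a saddle point and the value is 0.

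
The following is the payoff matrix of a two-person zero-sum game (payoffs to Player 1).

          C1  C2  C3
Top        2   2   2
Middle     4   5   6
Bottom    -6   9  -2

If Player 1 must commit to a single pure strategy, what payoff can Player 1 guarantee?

Row minima: Top → 2, Middle → 4, Bottom → -6.
The best of these is 4.

4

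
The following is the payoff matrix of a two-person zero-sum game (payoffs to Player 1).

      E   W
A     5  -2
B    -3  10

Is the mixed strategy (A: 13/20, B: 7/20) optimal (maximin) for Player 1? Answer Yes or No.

Yes

Against E this mix gives (13/20)·5 + (7/20)·(-3) = 11/5.
Against W this mix gives (13/20)·(-2) + (7/20)·10 = 11/5.
All of Player 2's active replies (E, W) yield 11/5, and no column does worse for Player 1. The mix makes Player 2 indifferent and guarantees 11/5, so it is optimal.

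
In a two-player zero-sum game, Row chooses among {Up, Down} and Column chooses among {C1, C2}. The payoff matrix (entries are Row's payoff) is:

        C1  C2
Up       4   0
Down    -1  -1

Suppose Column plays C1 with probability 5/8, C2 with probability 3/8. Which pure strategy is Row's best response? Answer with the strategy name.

Expected payoff of Up: (5/8)·4 + (3/8)·0 = 5/2.
Expected payoff of Down: (5/8)·(-1) + (3/8)·(-1) = -1.
The largest is 5/2, so Row's best response is Up.

Up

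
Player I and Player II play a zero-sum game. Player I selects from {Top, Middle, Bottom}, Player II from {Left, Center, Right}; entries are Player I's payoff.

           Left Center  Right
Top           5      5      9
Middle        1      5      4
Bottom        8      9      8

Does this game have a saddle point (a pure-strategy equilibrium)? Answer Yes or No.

Yes

Row minima: Top → 5, Middle → 1, Bottom → 8; maximin = 8.
Column maxima: Left → 8, Center → 9, Right → 9; minimax = 8.
maximin = minimax = 8, so a saddle point exists.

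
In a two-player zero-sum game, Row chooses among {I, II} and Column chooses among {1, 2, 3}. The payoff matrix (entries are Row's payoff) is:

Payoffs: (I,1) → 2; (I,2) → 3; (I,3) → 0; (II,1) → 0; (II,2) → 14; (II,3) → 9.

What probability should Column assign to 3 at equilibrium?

2/11

Row minima: I → 0, II → 0; maximin = 0.
Column maxima: 1 → 2, 2 → 14, 3 → 9; minimax = 2.
0 ≠ 2, so there is no saddle point; optimal play is mixed.
2 is strictly dominated by 1 (it gives Row strictly more in every row), so Column never plays it.
On the remaining 2×2 (I, II vs 1, 3):
Let Row play I with probability p. Expected payoff against 1: 2p + 0(1−p) = 2p; against 3: 0p + 9(1−p) = −9p + 9.
Setting these equal: 2p = −9p + 9 ⇒ 11p = 9 ⇒ p = 9/11, and the value is (2)·(9/11) = 18/11.
For Column: with q = P(1), equating I's and II's payoffs gives 2q = −9q + 9 ⇒ q = 9/11.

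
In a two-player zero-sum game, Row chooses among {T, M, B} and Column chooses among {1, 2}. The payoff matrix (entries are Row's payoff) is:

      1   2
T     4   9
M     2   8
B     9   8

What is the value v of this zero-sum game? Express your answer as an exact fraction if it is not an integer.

49/6

Row minima: T → 4, M → 2, B → 8; maximin = 8.
Column maxima: 1 → 9, 2 → 9; minimax = 9.
8 ≠ 9, so there is no saddle point; optimal play is mixed.
M is strictly dominated by T, so Row never plays it.
On the remaining 2×2 (T, B vs 1, 2):
Let Row play T with probability p. Expected payoff against 1: 4p + 9(1−p) = −5p + 9; against 2: 9p + 8(1−p) = p + 8.
Setting these equal: −5p + 9 = p + 8 ⇒ −6p = -1 ⇒ p = 1/6, and the value is (-5)·(1/6) + 9 = 49/6.
For Column: with q = P(1), equating T's and B's payoffs gives −5q + 9 = q + 8 ⇒ q = 1/6.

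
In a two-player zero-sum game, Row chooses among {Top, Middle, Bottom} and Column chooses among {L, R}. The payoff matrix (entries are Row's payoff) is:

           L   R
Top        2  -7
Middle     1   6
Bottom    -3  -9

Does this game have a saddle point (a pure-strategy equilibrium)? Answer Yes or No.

Row minima: Top → -7, Middle → 1, Bottom → -9; maximin = 1.
Column maxima: L → 2, R → 6; minimax = 2.
1 ≠ 2, so no pure-strategy equilibrium exists.

No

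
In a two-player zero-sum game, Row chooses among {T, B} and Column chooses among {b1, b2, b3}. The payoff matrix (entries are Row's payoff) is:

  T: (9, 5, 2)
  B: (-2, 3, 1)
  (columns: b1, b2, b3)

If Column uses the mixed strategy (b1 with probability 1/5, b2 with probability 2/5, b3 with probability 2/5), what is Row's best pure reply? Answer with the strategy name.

T

Expected payoff of T: (1/5)·9 + (2/5)·5 + (2/5)·2 = 23/5.
Expected payoff of B: (1/5)·(-2) + (2/5)·3 + (2/5)·1 = 6/5.
The largest is 23/5, so Row's best response is T.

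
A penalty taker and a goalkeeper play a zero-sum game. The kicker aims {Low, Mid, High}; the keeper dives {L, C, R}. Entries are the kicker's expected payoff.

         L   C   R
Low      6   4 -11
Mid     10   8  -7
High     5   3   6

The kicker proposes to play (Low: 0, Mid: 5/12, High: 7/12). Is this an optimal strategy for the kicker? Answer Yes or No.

No

Against L this mix gives (5/12)·10 + (7/12)·5 = 85/12.
Against C this mix gives (5/12)·8 + (7/12)·3 = 61/12.
Against R this mix gives (5/12)·(-7) + (7/12)·6 = 7/12.
The keeper will play R, holding the kicker to 7/12. Shifting weight toward the row that does better against R would raise this floor (the equalizing mix achieves 23/6 against both R and C), so the proposed strategy is not optimal.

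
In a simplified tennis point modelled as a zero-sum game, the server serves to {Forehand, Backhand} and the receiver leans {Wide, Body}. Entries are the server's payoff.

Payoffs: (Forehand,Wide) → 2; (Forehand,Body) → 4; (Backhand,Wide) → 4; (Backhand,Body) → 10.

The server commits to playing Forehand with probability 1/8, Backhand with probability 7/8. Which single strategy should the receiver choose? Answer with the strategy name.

Wide

If the receiver plays Wide, the server's expected payoff is (1/8)·2 + (7/8)·4 = 15/4.
If the receiver plays Body, the server's expected payoff is (1/8)·4 + (7/8)·10 = 37/4.
The receiver minimizes the server's payoff; the smallest is 15/4, so the best response is Wide.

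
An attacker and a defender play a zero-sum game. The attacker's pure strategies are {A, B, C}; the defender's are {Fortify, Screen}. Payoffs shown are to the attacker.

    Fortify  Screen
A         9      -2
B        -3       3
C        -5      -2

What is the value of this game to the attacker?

21/17

Row minima: A → -2, B → -3, C → -5; maximin = -2.
Column maxima: Fortify → 9, Screen → 3; minimax = 3.
-2 ≠ 3, so there is no saddle point; optimal play is mixed.
C is strictly dominated by B, so the attacker never plays it.
On the remaining 2×2 (A, B vs Fortify, Screen):
Let the attacker play A with probability p. Expected payoff against Fortify: 9p + (-3)(1−p) = 12p − 3; against Screen: (-2)p + 3(1−p) = −5p + 3.
Setting these equal: 12p − 3 = −5p + 3 ⇒ 17p = 6 ⇒ p = 6/17, and the value is (12)·(6/17) − 3 = 21/17.
For the defender: with q = P(Fortify), equating A's and B's payoffs gives 11q − 2 = −6q + 3 ⇒ q = 5/17.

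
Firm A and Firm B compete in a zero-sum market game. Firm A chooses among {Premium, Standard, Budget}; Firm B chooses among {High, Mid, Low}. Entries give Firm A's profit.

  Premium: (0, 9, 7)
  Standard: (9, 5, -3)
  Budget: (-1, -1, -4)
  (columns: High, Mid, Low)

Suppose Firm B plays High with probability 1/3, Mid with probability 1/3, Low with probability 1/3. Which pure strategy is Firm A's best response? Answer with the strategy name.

Expected payoff of Premium: (1/3)·0 + (1/3)·9 + (1/3)·7 = 16/3.
Expected payoff of Standard: (1/3)·9 + (1/3)·5 + (1/3)·(-3) = 11/3.
Expected payoff of Budget: (1/3)·(-1) + (1/3)·(-1) + (1/3)·(-4) = -2.
The largest is 16/3, so Firm A's best response is Premium.

Premium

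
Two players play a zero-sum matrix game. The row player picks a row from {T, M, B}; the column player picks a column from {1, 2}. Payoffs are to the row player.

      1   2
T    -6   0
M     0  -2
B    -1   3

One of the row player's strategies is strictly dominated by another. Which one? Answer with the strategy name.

T

B gives a strictly higher payoff than T against every column: -1 > -6, 3 > 0.
So T is strictly dominated and the row player never plays it.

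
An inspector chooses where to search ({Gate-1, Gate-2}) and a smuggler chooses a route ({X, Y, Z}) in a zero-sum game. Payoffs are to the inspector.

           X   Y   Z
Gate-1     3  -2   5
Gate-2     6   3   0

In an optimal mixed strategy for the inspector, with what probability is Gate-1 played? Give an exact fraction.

Row minima: Gate-1 → -2, Gate-2 → 0; maximin = 0.
Column maxima: X → 6, Y → 3, Z → 5; minimax = 3.
0 ≠ 3, so there is no saddle point; optimal play is mixed.
X is strictly dominated by Y (it gives the inspector strictly more in every row), so the smuggler never plays it.
On the remaining 2×2 (Gate-1, Gate-2 vs Y, Z):
Let the inspector play Gate-1 with probability p. Expected payoff against Y: (-2)p + 3(1−p) = −5p + 3; against Z: 5p + 0(1−p) = 5p.
Setting these equal: −5p + 3 = 5p ⇒ −10p = -3 ⇒ p = 3/10, and the value is (-5)·(3/10) + 3 = 3/2.
For the smuggler: with q = P(Y), equating Gate-1's and Gate-2's payoffs gives −7q + 5 = 3q ⇒ q = 1/2.

3/10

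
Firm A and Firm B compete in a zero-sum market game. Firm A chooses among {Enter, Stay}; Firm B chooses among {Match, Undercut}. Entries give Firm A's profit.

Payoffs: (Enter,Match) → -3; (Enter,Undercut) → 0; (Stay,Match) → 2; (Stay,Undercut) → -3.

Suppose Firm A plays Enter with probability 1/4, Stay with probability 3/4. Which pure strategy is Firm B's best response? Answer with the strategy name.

Undercut

If Firm B plays Match, Firm A's expected payoff is (1/4)·(-3) + (3/4)·2 = 3/4.
If Firm B plays Undercut, Firm A's expected payoff is (1/4)·0 + (3/4)·(-3) = -9/4.
Firm B minimizes Firm A's payoff; the smallest is -9/4, so the best response is Undercut.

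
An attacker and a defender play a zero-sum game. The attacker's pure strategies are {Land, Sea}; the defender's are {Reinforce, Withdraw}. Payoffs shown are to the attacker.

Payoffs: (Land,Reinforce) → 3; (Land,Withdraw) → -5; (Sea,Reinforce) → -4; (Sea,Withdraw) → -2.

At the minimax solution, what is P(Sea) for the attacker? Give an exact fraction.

Row minima: Land → -5, Sea → -4; maximin = -4.
Column maxima: Reinforce → 3, Withdraw → -2; minimax = -2.
-4 ≠ -2, so there is no saddle point; optimal play is mixed.
Let the attacker play Land with probability p. Expected payoff against Reinforce: 3p + (-4)(1−p) = 7p − 4; against Withdraw: (-5)p + (-2)(1−p) = −3p − 2.
Setting these equal: 7p − 4 = −3p − 2 ⇒ 10p = 2 ⇒ p = 1/5, and the value is (7)·(1/5) − 4 = -13/5.
For the defender: with q = P(Reinforce), equating Land's and Sea's payoffs gives 8q − 5 = −2q − 2 ⇒ q = 3/10.

4/5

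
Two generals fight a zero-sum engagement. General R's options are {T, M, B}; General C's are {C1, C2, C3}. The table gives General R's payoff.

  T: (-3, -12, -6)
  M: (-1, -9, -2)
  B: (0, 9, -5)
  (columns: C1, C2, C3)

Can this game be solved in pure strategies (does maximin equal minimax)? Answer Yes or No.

No

Row minima: T → -12, M → -9, B → -5; maximin = -5.
Column maxima: C1 → 0, C2 → 9, C3 → -2; minimax = -2.
-5 ≠ -2, so no pure-strategy equilibrium exists.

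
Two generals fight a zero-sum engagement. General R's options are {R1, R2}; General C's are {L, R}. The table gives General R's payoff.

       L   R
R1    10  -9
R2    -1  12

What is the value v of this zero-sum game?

Row minima: R1 → -9, R2 → -1; maximin = -1.
Column maxima: L → 10, R → 12; minimax = 10.
-1 ≠ 10, so there is no saddle point; optimal play is mixed.
Let General R play R1 with probability p. Expected payoff against L: 10p + (-1)(1−p) = 11p − 1; against R: (-9)p + 12(1−p) = −21p + 12.
Setting these equal: 11p − 1 = −21p + 12 ⇒ 32p = 13 ⇒ p = 13/32, and the value is (11)·(13/32) − 1 = 111/32.
For General C: with q = P(L), equating R1's and R2's payoffs gives 19q − 9 = −13q + 12 ⇒ q = 21/32.

111/32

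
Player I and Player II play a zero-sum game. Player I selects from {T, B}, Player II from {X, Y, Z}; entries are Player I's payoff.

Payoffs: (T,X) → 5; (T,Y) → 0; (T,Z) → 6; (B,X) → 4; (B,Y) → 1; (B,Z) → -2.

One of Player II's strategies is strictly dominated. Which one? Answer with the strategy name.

X

Y holds Player I's payoff strictly below X in every row: 0 < 5, 1 < 4.
So X is strictly dominated for Player II.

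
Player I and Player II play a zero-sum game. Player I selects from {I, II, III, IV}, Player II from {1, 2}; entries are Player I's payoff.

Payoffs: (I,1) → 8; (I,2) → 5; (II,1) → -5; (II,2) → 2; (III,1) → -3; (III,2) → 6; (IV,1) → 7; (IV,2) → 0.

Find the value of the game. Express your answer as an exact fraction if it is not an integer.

21/4

Row minima: I → 5, II → -5, III → -3, IV → 0; maximin = 5.
Column maxima: 1 → 8, 2 → 6; minimax = 6.
5 ≠ 6, so there is no saddle point; optimal play is mixed.
II is strictly dominated by I, so Player I never plays it.
IV is strictly dominated by I, so Player I never plays it.
On the remaining 2×2 (I, III vs 1, 2):
Let Player I play I with probability p. Expected payoff against 1: 8p + (-3)(1−p) = 11p − 3; against 2: 5p + 6(1−p) = −p + 6.
Setting these equal: 11p − 3 = −p + 6 ⇒ 12p = 9 ⇒ p = 3/4, and the value is (11)·(3/4) − 3 = 21/4.
For Player II: with q = P(1), equating I's and III's payoffs gives 3q + 5 = −9q + 6 ⇒ q = 1/12.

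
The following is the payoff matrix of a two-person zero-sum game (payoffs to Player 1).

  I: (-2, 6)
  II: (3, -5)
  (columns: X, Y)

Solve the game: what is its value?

1/2

Row minima: I → -2, II → -5; maximin = -2.
Column maxima: X → 3, Y → 6; minimax = 3.
-2 ≠ 3, so there is no saddle point; optimal play is mixed.
Let Player 1 play I with probability p. Expected payoff against X: (-2)p + 3(1−p) = −5p + 3; against Y: 6p + (-5)(1−p) = 11p − 5.
Setting these equal: −5p + 3 = 11p − 5 ⇒ −16p = -8 ⇒ p = 1/2, and the value is (-5)·(1/2) + 3 = 1/2.
For Player 2: with q = P(X), equating I's and II's payoffs gives −8q + 6 = 8q − 5 ⇒ q = 11/16.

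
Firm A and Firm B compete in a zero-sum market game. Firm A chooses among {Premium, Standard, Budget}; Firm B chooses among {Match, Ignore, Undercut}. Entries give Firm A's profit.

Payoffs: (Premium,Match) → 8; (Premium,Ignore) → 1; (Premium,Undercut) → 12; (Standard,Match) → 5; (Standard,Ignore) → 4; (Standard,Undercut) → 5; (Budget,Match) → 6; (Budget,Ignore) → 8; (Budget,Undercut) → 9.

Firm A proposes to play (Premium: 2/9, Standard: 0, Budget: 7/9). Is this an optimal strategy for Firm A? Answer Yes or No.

Against Match this mix gives (2/9)·8 + (7/9)·6 = 58/9.
Against Ignore this mix gives (2/9)·1 + (7/9)·8 = 58/9.
Against Undercut this mix gives (2/9)·12 + (7/9)·9 = 29/3.
All of Firm B's active replies (Match, Ignore) yield 58/9, and no column does worse for Firm A. The mix makes Firm B indifferent and guarantees 58/9, so it is optimal.

Yes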